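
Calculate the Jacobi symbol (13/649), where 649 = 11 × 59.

1

Reciprocity: 13 ≡ 1 and 649 ≡ 1 (mod 4), so (13/649) = +(649/13).
Reduce top mod 13: now compute (12/13).
Pull out 2^2: since 13 ≡ 5 (mod 8), (2/13) = -1, so (2/13)^2 = +1.
Reciprocity: 3 ≡ 3 and 13 ≡ 1 (mod 4), so (3/13) = +(13/3).
Reduce top mod 3: now compute (1/3).
Reached (1/3) = 1. Collecting the sign flips along the way, the symbol is +1.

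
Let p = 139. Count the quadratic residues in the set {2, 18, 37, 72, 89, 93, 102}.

2

(2/139) = -1 → non-residue.
(18/139) = -1 → non-residue.
(37/139) = +1 → QR.
(72/139) = -1 → non-residue.
(89/139) = +1 → QR.
(93/139) = -1 → non-residue.
(102/139) = -1 → non-residue.
Total quadratic residues among the 7: 2.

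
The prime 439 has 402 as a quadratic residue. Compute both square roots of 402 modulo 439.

29, 410

Since 439 ≡ 3 (mod 4), a square root of 402 is 402^((439+1)/4) = 402^110 mod 439.
Repeated squaring: 402^2≡52, 402^4≡70, 402^8≡71, 402^16≡212, 402^32≡166, 402^64≡338 (mod 439).
402^110 = 402^(64+32+8+4+2) ≡ 29 (mod 439).
Check: 29² = 841 ≡ 402 (mod 439). The two roots are 29 and 410.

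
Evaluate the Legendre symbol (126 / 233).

Pull out 2: since 233 ≡ 1 (mod 8), (2/233) = +1.
Reciprocity: 63 ≡ 3 and 233 ≡ 1 (mod 4), so (63/233) = +(233/63).
Reduce top mod 63: now compute (44/63).
Pull out 2^2: since 63 ≡ 7 (mod 8), (2/63) = +1, so (2/63)^2 = +1.
Reciprocity: 11 ≡ 3 and 63 ≡ 3 (mod 4), so (11/63) = −(63/11).
Reduce top mod 11: now compute (8/11).
Pull out 2^3: since 11 ≡ 3 (mod 8), (2/11) = -1, so (2/11)^3 = -1.
Reached (1/11) = 1. Collecting the sign flips along the way, the symbol is +1.

1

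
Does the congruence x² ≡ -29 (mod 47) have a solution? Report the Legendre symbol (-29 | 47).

Euler's criterion: (-29/47) ≡ 18^23 (mod 47).
18^2 ≡ 42 (mod 47)
18^4 ≡ 25 (mod 47)
18^8 ≡ 14 (mod 47)
18^16 ≡ 8 (mod 47)
18^23 = 18^(16+4+2+1) ≡ 1 (mod 47).
Result is 1, so (-29/47) = 1.

1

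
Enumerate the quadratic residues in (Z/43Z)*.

Square k = 1,…,21 (k and 43−k give the same square):
1²=1, 2²=4, 3²=9, 4²=16, 5²=25, 6²=36, 7²≡6, 8²≡21, 9²≡38, 10²≡14, 11²≡35, 12²≡15, 13²≡40, 14²≡24, 15²≡10, 16²≡41, 17²≡31, 18²≡23, 19²≡17, 20²≡13, 21²≡11 (mod 43).
So the quadratic residues mod 43 are {1, 4, 6, 9, 10, 11, 13, 14, 15, 16, 17, 21, 23, 24, 25, 31, 35, 36, 38, 40, 41}.

1,4,6,9,10,11,13,14,15,16,17,21,23,24,25,31,35,36,38,40,41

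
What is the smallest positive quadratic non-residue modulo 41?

(2/41) = +1, so 2 is a residue.
(3/41) = −1, so 3 is the smallest positive non-residue mod 41.

3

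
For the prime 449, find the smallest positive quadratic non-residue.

3

(2/449) = +1, so 2 is a residue.
(3/449) = −1, so 3 is the smallest positive non-residue mod 449.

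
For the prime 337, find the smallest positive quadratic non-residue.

(2/337) = +1, so 2 is a residue.
(3/337) = +1, so 3 is a residue.
(4/337) = +1, so 4 is a residue.
(5/337) = −1, so 5 is the smallest positive non-residue mod 337.

5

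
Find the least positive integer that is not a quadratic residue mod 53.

2

(2/53) = −1, so 2 is the smallest positive non-residue mod 53.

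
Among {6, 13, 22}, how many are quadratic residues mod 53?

(6/53) = +1 → QR.
(13/53) = +1 → QR.
(22/53) = -1 → non-residue.
Total quadratic residues among the 3: 2.

2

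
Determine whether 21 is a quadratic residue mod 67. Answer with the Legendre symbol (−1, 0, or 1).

Reciprocity: 21 ≡ 1 and 67 ≡ 3 (mod 4), so (21/67) = +(67/21).
Reduce top mod 21: now compute (4/21).
Pull out 2^2: since 21 ≡ 5 (mod 8), (2/21) = -1, so (2/21)^2 = +1.
Reached (1/21) = 1. Collecting the sign flips along the way, the symbol is +1.

1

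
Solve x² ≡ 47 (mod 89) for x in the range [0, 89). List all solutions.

15, 74

89 ≡ 1 (mod 4), so we find a root by search.
Trying successive values, 15² = 225 ≡ 47 (mod 89). The other root is 89 − 15 = 74.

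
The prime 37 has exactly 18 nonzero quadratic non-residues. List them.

2,5,6,8,13,14,15,17,18,19,20,22,23,24,29,31,32,35

Square k = 1,…,18 (k and 37−k give the same square):
1²=1, 2²=4, 3²=9, 4²=16, 5²=25, 6²=36, 7²≡12, 8²≡27, 9²≡7, 10²≡26, 11²≡10, 12²≡33, 13²≡21, 14²≡11, 15²≡3, 16²≡34, 17²≡30, 18²≡28 (mod 37).
The residues are {1, 3, 4, 7, 9, 10, 11, 12, 16, 21, 25, 26, 27, 28, 30, 33, 34, 36}; the non-residues are the remaining 18 nonzero classes.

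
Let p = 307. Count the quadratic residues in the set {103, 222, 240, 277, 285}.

(103/307) = +1 → QR.
(222/307) = +1 → QR.
(240/307) = +1 → QR.
(277/307) = +1 → QR.
(285/307) = +1 → QR.
Total quadratic residues among the 5: 5.

5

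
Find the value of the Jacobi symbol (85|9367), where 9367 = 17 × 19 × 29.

0

Reciprocity: 85 ≡ 1 and 9367 ≡ 3 (mod 4), so (85/9367) = +(9367/85).
Reduce top mod 85: now compute (17/85).
Reciprocity: 17 ≡ 1 and 85 ≡ 1 (mod 4), so (17/85) = +(85/17).
Reduce top mod 17: now compute (0/17).
Top reduces to 0: gcd > 1, so the symbol is 0.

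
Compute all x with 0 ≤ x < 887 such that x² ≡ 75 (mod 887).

Since 887 ≡ 3 (mod 4), a square root of 75 is 75^((887+1)/4) = 75^222 mod 887.
Repeated squaring: 75^2≡303, 75^4≡448, 75^8≡242, 75^16≡22, 75^32≡484, 75^64≡88, 75^128≡648 (mod 887).
75^222 = 75^(128+64+16+8+4+2) ≡ 43 (mod 887).
Check: 43² = 1849 ≡ 75 (mod 887). The two roots are 43 and 844.

43, 844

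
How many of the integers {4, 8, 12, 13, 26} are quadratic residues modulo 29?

2

(4/29) = +1 → QR.
(8/29) = -1 → non-residue.
(12/29) = -1 → non-residue.
(13/29) = +1 → QR.
(26/29) = -1 → non-residue.
Total quadratic residues among the 5: 2.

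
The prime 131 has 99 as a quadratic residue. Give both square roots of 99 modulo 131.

Since 131 ≡ 3 (mod 4), a square root of 99 is 99^((131+1)/4) = 99^33 mod 131.
Repeated squaring: 99^2≡107, 99^4≡52, 99^8≡84, 99^16≡113, 99^32≡62 (mod 131).
99^33 = 99^(32+1) ≡ 112 (mod 131).
Check: 112² = 12544 ≡ 99 (mod 131). The two roots are 19 and 112.

19, 112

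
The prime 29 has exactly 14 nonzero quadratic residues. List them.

1 4 5 6 7 9 13 16 20 22 23 24 25 28

Square k = 1,…,14 (k and 29−k give the same square):
1²=1, 2²=4, 3²=9, 4²=16, 5²=25, 6²≡7, 7²≡20, 8²≡6, 9²≡23, 10²≡13, 11²≡5, 12²≡28, 13²≡24, 14²≡22 (mod 29).
So the quadratic residues mod 29 are {1, 4, 5, 6, 7, 9, 13, 16, 20, 22, 23, 24, 25, 28}.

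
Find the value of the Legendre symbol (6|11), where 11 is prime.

Pull out 2: since 11 ≡ 3 (mod 8), (2/11) = -1.
Reciprocity: 3 ≡ 3 and 11 ≡ 3 (mod 4), so (3/11) = −(11/3).
Reduce top mod 3: now compute (2/3).
Pull out 2: since 3 ≡ 3 (mod 8), (2/3) = -1.
Reached (1/3) = 1. Collecting the sign flips along the way, the symbol is -1.

-1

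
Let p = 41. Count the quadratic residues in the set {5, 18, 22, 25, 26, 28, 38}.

3

(5/41) = +1 → QR.
(18/41) = +1 → QR.
(22/41) = -1 → non-residue.
(25/41) = +1 → QR.
(26/41) = -1 → non-residue.
(28/41) = -1 → non-residue.
(38/41) = -1 → non-residue.
Total quadratic residues among the 7: 3.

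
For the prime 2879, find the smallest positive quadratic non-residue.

7

(2/2879) = +1, so 2 is a residue.
(3/2879) = +1, so 3 is a residue.
(4/2879) = +1, so 4 is a residue.
(5/2879) = +1, so 5 is a residue.
(6/2879) = +1, so 6 is a residue.
(7/2879) = −1, so 7 is the smallest positive non-residue mod 2879.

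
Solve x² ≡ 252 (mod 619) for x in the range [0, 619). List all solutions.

253, 366

Since 619 ≡ 3 (mod 4), a square root of 252 is 252^((619+1)/4) = 252^155 mod 619.
Repeated squaring: 252^2≡366, 252^4≡252, 252^8≡366, 252^16≡252, 252^32≡366, 252^64≡252, 252^128≡366 (mod 619).
252^155 = 252^(128+16+8+2+1) ≡ 366 (mod 619).
Check: 366² = 133956 ≡ 252 (mod 619). The two roots are 253 and 366.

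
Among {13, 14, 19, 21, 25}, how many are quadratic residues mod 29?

2

(13/29) = +1 → QR.
(14/29) = -1 → non-residue.
(19/29) = -1 → non-residue.
(21/29) = -1 → non-residue.
(25/29) = +1 → QR.
Total quadratic residues among the 5: 2.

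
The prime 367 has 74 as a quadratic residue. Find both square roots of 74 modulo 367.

21, 346

Since 367 ≡ 3 (mod 4), a square root of 74 is 74^((367+1)/4) = 74^92 mod 367.
Repeated squaring: 74^2≡338, 74^4≡107, 74^8≡72, 74^16≡46, 74^32≡281, 74^64≡56 (mod 367).
74^92 = 74^(64+16+8+4) ≡ 346 (mod 367).
Check: 346² = 119716 ≡ 74 (mod 367). The two roots are 21 and 346.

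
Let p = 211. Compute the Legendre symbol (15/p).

Reciprocity: 15 ≡ 3 and 211 ≡ 3 (mod 4), so (15/211) = −(211/15).
Reduce top mod 15: now compute (1/15).
Reached (1/15) = 1. Collecting the sign flips along the way, the symbol is -1.

-1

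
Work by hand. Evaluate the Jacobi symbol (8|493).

Pull out 2^3: since 493 ≡ 5 (mod 8), (2/493) = -1, so (2/493)^3 = -1.
Reached (1/493) = 1. Collecting the sign flips along the way, the symbol is -1.

-1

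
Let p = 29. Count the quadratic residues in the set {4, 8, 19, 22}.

(4/29) = +1 → QR.
(8/29) = -1 → non-residue.
(19/29) = -1 → non-residue.
(22/29) = +1 → QR.
Total quadratic residues among the 4: 2.

2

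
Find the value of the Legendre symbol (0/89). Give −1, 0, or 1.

0

Top reduces to 0: gcd > 1, so the symbol is 0.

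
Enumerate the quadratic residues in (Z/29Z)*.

1 4 5 6 7 9 13 16 20 22 23 24 25 28

Square k = 1,…,14 (k and 29−k give the same square):
1²=1, 2²=4, 3²=9, 4²=16, 5²=25, 6²≡7, 7²≡20, 8²≡6, 9²≡23, 10²≡13, 11²≡5, 12²≡28, 13²≡24, 14²≡22 (mod 29).
So the quadratic residues mod 29 are {1, 4, 5, 6, 7, 9, 13, 16, 20, 22, 23, 24, 25, 28}.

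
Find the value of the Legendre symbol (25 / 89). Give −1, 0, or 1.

Euler's criterion: (25/89) ≡ 25^44 (mod 89).
25^2 ≡ 2 (mod 89)
25^4 ≡ 4 (mod 89)
25^8 ≡ 16 (mod 89)
25^16 ≡ 78 (mod 89)
25^32 ≡ 32 (mod 89)
25^44 = 25^(32+8+4) ≡ 1 (mod 89).
Result is 1, so (25/89) = 1.

1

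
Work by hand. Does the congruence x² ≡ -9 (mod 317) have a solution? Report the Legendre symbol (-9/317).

1

First reduce: -9 ≡ 308 (mod 317).
Pull out 2^2: since 317 ≡ 5 (mod 8), (2/317) = -1, so (2/317)^2 = +1.
Reciprocity: 77 ≡ 1 and 317 ≡ 1 (mod 4), so (77/317) = +(317/77).
Reduce top mod 77: now compute (9/77).
Reciprocity: 9 ≡ 1 and 77 ≡ 1 (mod 4), so (9/77) = +(77/9).
Reduce top mod 9: now compute (5/9).
Reciprocity: 5 ≡ 1 and 9 ≡ 1 (mod 4), so (5/9) = +(9/5).
Reduce top mod 5: now compute (4/5).
Pull out 2^2: since 5 ≡ 5 (mod 8), (2/5) = -1, so (2/5)^2 = +1.
Reached (1/5) = 1. Collecting the sign flips along the way, the symbol is +1.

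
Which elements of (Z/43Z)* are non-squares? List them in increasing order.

2, 3, 5, 7, 8, 12, 18, 19, 20, 22, 26, 27, 28, 29, 30, 32, 33, 34, 37, 39, 42

Square k = 1,…,21 (k and 43−k give the same square):
1²=1, 2²=4, 3²=9, 4²=16, 5²=25, 6²=36, 7²≡6, 8²≡21, 9²≡38, 10²≡14, 11²≡35, 12²≡15, 13²≡40, 14²≡24, 15²≡10, 16²≡41, 17²≡31, 18²≡23, 19²≡17, 20²≡13, 21²≡11 (mod 43).
The residues are {1, 4, 6, 9, 10, 11, 13, 14, 15, 16, 17, 21, 23, 24, 25, 31, 35, 36, 38, 40, 41}; the non-residues are the remaining 21 nonzero classes.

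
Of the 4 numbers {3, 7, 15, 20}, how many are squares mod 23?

(3/23) = +1 → QR.
(7/23) = -1 → non-residue.
(15/23) = -1 → non-residue.
(20/23) = -1 → non-residue.
Total quadratic residues among the 4: 1.

1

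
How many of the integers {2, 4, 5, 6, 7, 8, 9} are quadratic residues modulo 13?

(2/13) = -1 → non-residue.
(4/13) = +1 → QR.
(5/13) = -1 → non-residue.
(6/13) = -1 → non-residue.
(7/13) = -1 → non-residue.
(8/13) = -1 → non-residue.
(9/13) = +1 → QR.
Total quadratic residues among the 7: 2.

2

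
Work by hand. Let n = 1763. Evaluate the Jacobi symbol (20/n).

-1

Pull out 2^2: since 1763 ≡ 3 (mod 8), (2/1763) = -1, so (2/1763)^2 = +1.
Reciprocity: 5 ≡ 1 and 1763 ≡ 3 (mod 4), so (5/1763) = +(1763/5).
Reduce top mod 5: now compute (3/5).
Reciprocity: 3 ≡ 3 and 5 ≡ 1 (mod 4), so (3/5) = +(5/3).
Reduce top mod 3: now compute (2/3).
Pull out 2: since 3 ≡ 3 (mod 8), (2/3) = -1.
Reached (1/3) = 1. Collecting the sign flips along the way, the symbol is -1.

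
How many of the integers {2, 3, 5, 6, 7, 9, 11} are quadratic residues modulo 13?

(2/13) = -1 → non-residue.
(3/13) = +1 → QR.
(5/13) = -1 → non-residue.
(6/13) = -1 → non-residue.
(7/13) = -1 → non-residue.
(9/13) = +1 → QR.
(11/13) = -1 → non-residue.
Total quadratic residues among the 7: 2.

2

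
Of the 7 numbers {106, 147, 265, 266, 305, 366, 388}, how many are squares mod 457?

(106/457) = -1 → non-residue.
(147/457) = +1 → QR.
(265/457) = +1 → QR.
(266/457) = +1 → QR.
(305/457) = +1 → QR.
(366/457) = -1 → non-residue.
(388/457) = -1 → non-residue.
Total quadratic residues among the 7: 4.

4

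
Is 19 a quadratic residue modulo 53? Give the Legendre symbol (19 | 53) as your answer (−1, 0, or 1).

-1

Reciprocity: 19 ≡ 3 and 53 ≡ 1 (mod 4), so (19/53) = +(53/19).
Reduce top mod 19: now compute (15/19).
Reciprocity: 15 ≡ 3 and 19 ≡ 3 (mod 4), so (15/19) = −(19/15).
Reduce top mod 15: now compute (4/15).
Pull out 2^2: since 15 ≡ 7 (mod 8), (2/15) = +1, so (2/15)^2 = +1.
Reached (1/15) = 1. Collecting the sign flips along the way, the symbol is -1.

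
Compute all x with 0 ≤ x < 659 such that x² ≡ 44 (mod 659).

136, 523

Since 659 ≡ 3 (mod 4), a square root of 44 is 44^((659+1)/4) = 44^165 mod 659.
Repeated squaring: 44^2≡618, 44^4≡363, 44^8≡628, 44^16≡302, 44^32≡262, 44^64≡108, 44^128≡461 (mod 659).
44^165 = 44^(128+32+4+1) ≡ 523 (mod 659).
Check: 523² = 273529 ≡ 44 (mod 659). The two roots are 136 and 523.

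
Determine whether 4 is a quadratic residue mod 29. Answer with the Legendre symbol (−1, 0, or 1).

1

Pull out 2^2: since 29 ≡ 5 (mod 8), (2/29) = -1, so (2/29)^2 = +1.
Reached (1/29) = 1. Collecting the sign flips along the way, the symbol is +1.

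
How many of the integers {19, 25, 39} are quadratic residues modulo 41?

2

(19/41) = -1 → non-residue.
(25/41) = +1 → QR.
(39/41) = +1 → QR.
Total quadratic residues among the 3: 2.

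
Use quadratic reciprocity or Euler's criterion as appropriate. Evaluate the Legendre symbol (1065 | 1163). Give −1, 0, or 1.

1

Euler's criterion: (1065/1163) ≡ 1065^581 (mod 1163).
1065^2 ≡ 300 (mod 1163)
1065^4 ≡ 449 (mod 1163)
1065^8 ≡ 402 (mod 1163)
1065^16 ≡ 1110 (mod 1163)
1065^32 ≡ 483 (mod 1163)
1065^64 ≡ 689 (mod 1163)
1065^128 ≡ 217 (mod 1163)
1065^256 ≡ 569 (mod 1163)
1065^512 ≡ 447 (mod 1163)
1065^581 = 1065^(512+64+4+1) ≡ 1 (mod 1163).
Result is 1, so (1065/1163) = 1.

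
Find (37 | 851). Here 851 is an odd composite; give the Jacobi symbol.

0

Reciprocity: 37 ≡ 1 and 851 ≡ 3 (mod 4), so (37/851) = +(851/37).
Reduce top mod 37: now compute (0/37).
Top reduces to 0: gcd > 1, so the symbol is 0.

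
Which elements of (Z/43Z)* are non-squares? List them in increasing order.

2 3 5 7 8 12 18 19 20 22 26 27 28 29 30 32 33 34 37 39 42

Square k = 1,…,21 (k and 43−k give the same square):
1²=1, 2²=4, 3²=9, 4²=16, 5²=25, 6²=36, 7²≡6, 8²≡21, 9²≡38, 10²≡14, 11²≡35, 12²≡15, 13²≡40, 14²≡24, 15²≡10, 16²≡41, 17²≡31, 18²≡23, 19²≡17, 20²≡13, 21²≡11 (mod 43).
The residues are {1, 4, 6, 9, 10, 11, 13, 14, 15, 16, 17, 21, 23, 24, 25, 31, 35, 36, 38, 40, 41}; the non-residues are the remaining 21 nonzero classes.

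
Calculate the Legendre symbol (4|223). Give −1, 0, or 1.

Euler's criterion: (4/223) ≡ 4^111 (mod 223).
4^2 ≡ 16 (mod 223)
4^4 ≡ 33 (mod 223)
4^8 ≡ 197 (mod 223)
4^16 ≡ 7 (mod 223)
4^32 ≡ 49 (mod 223)
4^64 ≡ 171 (mod 223)
4^111 = 4^(64+32+8+4+2+1) ≡ 1 (mod 223).
Result is 1, so (4/223) = 1.

1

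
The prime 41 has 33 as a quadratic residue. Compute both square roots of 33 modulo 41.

19, 22

41 ≡ 1 (mod 4), so we find a root by search.
Trying successive values, 19² = 361 ≡ 33 (mod 41). The other root is 41 − 19 = 22.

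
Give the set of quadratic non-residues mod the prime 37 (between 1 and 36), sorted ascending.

2 5 6 8 13 14 15 17 18 19 20 22 23 24 29 31 32 35

Square k = 1,…,18 (k and 37−k give the same square):
1²=1, 2²=4, 3²=9, 4²=16, 5²=25, 6²=36, 7²≡12, 8²≡27, 9²≡7, 10²≡26, 11²≡10, 12²≡33, 13²≡21, 14²≡11, 15²≡3, 16²≡34, 17²≡30, 18²≡28 (mod 37).
The residues are {1, 3, 4, 7, 9, 10, 11, 12, 16, 21, 25, 26, 27, 28, 30, 33, 34, 36}; the non-residues are the remaining 18 nonzero classes.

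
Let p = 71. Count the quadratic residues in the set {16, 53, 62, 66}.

(16/71) = +1 → QR.
(53/71) = -1 → non-residue.
(62/71) = -1 → non-residue.
(66/71) = -1 → non-residue.
Total quadratic residues among the 4: 1.

1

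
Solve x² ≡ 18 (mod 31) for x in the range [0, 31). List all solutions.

Since 31 ≡ 3 (mod 4), a square root of 18 is 18^((31+1)/4) = 18^8 mod 31.
Repeated squaring: 18^2≡14, 18^4≡10, 18^8≡7 (mod 31).
18^8 = 18^(8) ≡ 7 (mod 31).
Check: 7² = 49 ≡ 18 (mod 31). The two roots are 7 and 24.

7, 24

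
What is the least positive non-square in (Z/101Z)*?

(2/101) = −1, so 2 is the smallest positive non-residue mod 101.

2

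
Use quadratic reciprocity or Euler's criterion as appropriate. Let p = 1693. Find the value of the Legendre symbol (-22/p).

1

First reduce: -22 ≡ 1671 (mod 1693).
Reciprocity: 1671 ≡ 3 and 1693 ≡ 1 (mod 4), so (1671/1693) = +(1693/1671).
Reduce top mod 1671: now compute (22/1671).
Pull out 2: since 1671 ≡ 7 (mod 8), (2/1671) = +1.
Reciprocity: 11 ≡ 3 and 1671 ≡ 3 (mod 4), so (11/1671) = −(1671/11).
Reduce top mod 11: now compute (10/11).
Pull out 2: since 11 ≡ 3 (mod 8), (2/11) = -1.
Reciprocity: 5 ≡ 1 and 11 ≡ 3 (mod 4), so (5/11) = +(11/5).
Reduce top mod 5: now compute (1/5).
Reached (1/5) = 1. Collecting the sign flips along the way, the symbol is +1.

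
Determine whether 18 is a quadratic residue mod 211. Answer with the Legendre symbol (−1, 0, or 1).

Pull out 2: since 211 ≡ 3 (mod 8), (2/211) = -1.
Reciprocity: 9 ≡ 1 and 211 ≡ 3 (mod 4), so (9/211) = +(211/9).
Reduce top mod 9: now compute (4/9).
Pull out 2^2: since 9 ≡ 1 (mod 8), (2/9) = +1, so (2/9)^2 = +1.
Reached (1/9) = 1. Collecting the sign flips along the way, the symbol is -1.

-1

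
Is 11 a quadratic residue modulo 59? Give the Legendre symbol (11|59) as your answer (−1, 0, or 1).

Reciprocity: 11 ≡ 3 and 59 ≡ 3 (mod 4), so (11/59) = −(59/11).
Reduce top mod 11: now compute (4/11).
Pull out 2^2: since 11 ≡ 3 (mod 8), (2/11) = -1, so (2/11)^2 = +1.
Reached (1/11) = 1. Collecting the sign flips along the way, the symbol is -1.

-1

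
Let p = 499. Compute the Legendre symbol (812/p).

-1

First reduce: 812 ≡ 313 (mod 499).
Reciprocity: 313 ≡ 1 and 499 ≡ 3 (mod 4), so (313/499) = +(499/313).
Reduce top mod 313: now compute (186/313).
Pull out 2: since 313 ≡ 1 (mod 8), (2/313) = +1.
Reciprocity: 93 ≡ 1 and 313 ≡ 1 (mod 4), so (93/313) = +(313/93).
Reduce top mod 93: now compute (34/93).
Pull out 2: since 93 ≡ 5 (mod 8), (2/93) = -1.
Reciprocity: 17 ≡ 1 and 93 ≡ 1 (mod 4), so (17/93) = +(93/17).
Reduce top mod 17: now compute (8/17).
Pull out 2^3: since 17 ≡ 1 (mod 8), (2/17) = +1, so (2/17)^3 = +1.
Reached (1/17) = 1. Collecting the sign flips along the way, the symbol is -1.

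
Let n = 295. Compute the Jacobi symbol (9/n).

Reciprocity: 9 ≡ 1 and 295 ≡ 3 (mod 4), so (9/295) = +(295/9).
Reduce top mod 9: now compute (7/9).
Reciprocity: 7 ≡ 3 and 9 ≡ 1 (mod 4), so (7/9) = +(9/7).
Reduce top mod 7: now compute (2/7).
Pull out 2: since 7 ≡ 7 (mod 8), (2/7) = +1.
Reached (1/7) = 1. Collecting the sign flips along the way, the symbol is +1.

1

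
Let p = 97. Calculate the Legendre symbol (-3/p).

First reduce: -3 ≡ 94 (mod 97).
Pull out 2: since 97 ≡ 1 (mod 8), (2/97) = +1.
Reciprocity: 47 ≡ 3 and 97 ≡ 1 (mod 4), so (47/97) = +(97/47).
Reduce top mod 47: now compute (3/47).
Reciprocity: 3 ≡ 3 and 47 ≡ 3 (mod 4), so (3/47) = −(47/3).
Reduce top mod 3: now compute (2/3).
Pull out 2: since 3 ≡ 3 (mod 8), (2/3) = -1.
Reached (1/3) = 1. Collecting the sign flips along the way, the symbol is +1.

1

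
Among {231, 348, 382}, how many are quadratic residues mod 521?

(231/521) = +1 → QR.
(348/521) = -1 → non-residue.
(382/521) = -1 → non-residue.
Total quadratic residues among the 3: 1.

1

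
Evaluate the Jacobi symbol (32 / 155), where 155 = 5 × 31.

Pull out 2^5: since 155 ≡ 3 (mod 8), (2/155) = -1, so (2/155)^5 = -1.
Reached (1/155) = 1. Collecting the sign flips along the way, the symbol is -1.

-1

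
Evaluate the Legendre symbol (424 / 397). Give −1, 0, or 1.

First reduce: 424 ≡ 27 (mod 397).
Reciprocity: 27 ≡ 3 and 397 ≡ 1 (mod 4), so (27/397) = +(397/27).
Reduce top mod 27: now compute (19/27).
Reciprocity: 19 ≡ 3 and 27 ≡ 3 (mod 4), so (19/27) = −(27/19).
Reduce top mod 19: now compute (8/19).
Pull out 2^3: since 19 ≡ 3 (mod 8), (2/19) = -1, so (2/19)^3 = -1.
Reached (1/19) = 1. Collecting the sign flips along the way, the symbol is +1.

1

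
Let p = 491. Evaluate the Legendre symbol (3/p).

1

Euler's criterion: (3/491) ≡ 3^245 (mod 491).
3^2 ≡ 9 (mod 491)
3^4 ≡ 81 (mod 491)
3^8 ≡ 178 (mod 491)
3^16 ≡ 260 (mod 491)
3^32 ≡ 333 (mod 491)
3^64 ≡ 414 (mod 491)
3^128 ≡ 37 (mod 491)
3^245 = 3^(128+64+32+16+4+1) ≡ 1 (mod 491).
Result is 1, so (3/491) = 1.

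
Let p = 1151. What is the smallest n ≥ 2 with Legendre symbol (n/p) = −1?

(2/1151) = +1, so 2 is a residue.
(3/1151) = +1, so 3 is a residue.
(4/1151) = +1, so 4 is a residue.
(5/1151) = +1, so 5 is a residue.
(6/1151) = +1, so 6 is a residue.
(7/1151) = +1, so 7 is a residue.
(8/1151) = +1, so 8 is a residue.
(9/1151) = +1, so 9 is a residue.
(10/1151) = +1, so 10 is a residue.
(11/1151) = +1, so 11 is a residue.
(12/1151) = +1, so 12 is a residue.
(13/1151) = −1, so 13 is the smallest positive non-residue mod 1151.

13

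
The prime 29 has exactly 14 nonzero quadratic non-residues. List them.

Square k = 1,…,14 (k and 29−k give the same square):
1²=1, 2²=4, 3²=9, 4²=16, 5²=25, 6²≡7, 7²≡20, 8²≡6, 9²≡23, 10²≡13, 11²≡5, 12²≡28, 13²≡24, 14²≡22 (mod 29).
The residues are {1, 4, 5, 6, 7, 9, 13, 16, 20, 22, 23, 24, 25, 28}; the non-residues are the remaining 14 nonzero classes.

2 3 8 10 11 12 14 15 17 18 19 21 26 27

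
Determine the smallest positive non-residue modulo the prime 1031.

(2/1031) = +1, so 2 is a residue.
(3/1031) = +1, so 3 is a residue.
(4/1031) = +1, so 4 is a residue.
(5/1031) = +1, so 5 is a residue.
(6/1031) = +1, so 6 is a residue.
(7/1031) = −1, so 7 is the smallest positive non-residue mod 1031.

7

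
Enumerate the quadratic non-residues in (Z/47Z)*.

Square k = 1,…,23 (k and 47−k give the same square):
1²=1, 2²=4, 3²=9, 4²=16, 5²=25, 6²=36, 7²≡2, 8²≡17, 9²≡34, 10²≡6, 11²≡27, 12²≡3, 13²≡28, 14²≡8, 15²≡37, 16²≡21, 17²≡7, 18²≡42, 19²≡32, 20²≡24, 21²≡18, 22²≡14, 23²≡12 (mod 47).
The residues are {1, 2, 3, 4, 6, 7, 8, 9, 12, 14, 16, 17, 18, 21, 24, 25, 27, 28, 32, 34, 36, 37, 42}; the non-residues are the remaining 23 nonzero classes.

5, 10, 11, 13, 15, 19, 20, 22, 23, 26, 29, 30, 31, 33, 35, 38, 39, 40, 41, 43, 44, 45, 46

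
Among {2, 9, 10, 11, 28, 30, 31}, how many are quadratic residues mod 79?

(2/79) = +1 → QR.
(9/79) = +1 → QR.
(10/79) = +1 → QR.
(11/79) = +1 → QR.
(28/79) = -1 → non-residue.
(30/79) = -1 → non-residue.
(31/79) = +1 → QR.
Total quadratic residues among the 7: 5.

5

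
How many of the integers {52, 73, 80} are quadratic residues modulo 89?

2

(52/89) = -1 → non-residue.
(73/89) = +1 → QR.
(80/89) = +1 → QR.
Total quadratic residues among the 3: 2.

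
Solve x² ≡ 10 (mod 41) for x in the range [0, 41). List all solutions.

16, 25

41 ≡ 1 (mod 4), so we find a root by search.
Trying successive values, 16² = 256 ≡ 10 (mod 41). The other root is 41 − 16 = 25.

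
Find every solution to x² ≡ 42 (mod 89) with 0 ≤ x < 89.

24, 65

89 ≡ 1 (mod 4), so we find a root by search.
Trying successive values, 24² = 576 ≡ 42 (mod 89). The other root is 89 − 24 = 65.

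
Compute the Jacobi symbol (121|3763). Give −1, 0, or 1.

Reciprocity: 121 ≡ 1 and 3763 ≡ 3 (mod 4), so (121/3763) = +(3763/121).
Reduce top mod 121: now compute (12/121).
Pull out 2^2: since 121 ≡ 1 (mod 8), (2/121) = +1, so (2/121)^2 = +1.
Reciprocity: 3 ≡ 3 and 121 ≡ 1 (mod 4), so (3/121) = +(121/3).
Reduce top mod 3: now compute (1/3).
Reached (1/3) = 1. Collecting the sign flips along the way, the symbol is +1.

1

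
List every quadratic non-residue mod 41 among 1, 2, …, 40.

Square k = 1,…,20 (k and 41−k give the same square):
1²=1, 2²=4, 3²=9, 4²=16, 5²=25, 6²=36, 7²≡8, 8²≡23, 9²≡40, 10²≡18, 11²≡39, 12²≡21, 13²≡5, 14²≡32, 15²≡20, 16²≡10, 17²≡2, 18²≡37, 19²≡33, 20²≡31 (mod 41).
The residues are {1, 2, 4, 5, 8, 9, 10, 16, 18, 20, 21, 23, 25, 31, 32, 33, 36, 37, 39, 40}; the non-residues are the remaining 20 nonzero classes.

3 6 7 11 12 13 14 15 17 19 22 24 26 27 28 29 30 34 35 38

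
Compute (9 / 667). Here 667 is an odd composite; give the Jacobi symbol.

1

Reciprocity: 9 ≡ 1 and 667 ≡ 3 (mod 4), so (9/667) = +(667/9).
Reduce top mod 9: now compute (1/9).
Reached (1/9) = 1. Collecting the sign flips along the way, the symbol is +1.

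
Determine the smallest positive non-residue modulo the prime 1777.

(2/1777) = +1, so 2 is a residue.
(3/1777) = +1, so 3 is a residue.
(4/1777) = +1, so 4 is a residue.
(5/1777) = −1, so 5 is the smallest positive non-residue mod 1777.

5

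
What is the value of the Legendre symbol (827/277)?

1

First reduce: 827 ≡ 273 (mod 277).
Reciprocity: 273 ≡ 1 and 277 ≡ 1 (mod 4), so (273/277) = +(277/273).
Reduce top mod 273: now compute (4/273).
Pull out 2^2: since 273 ≡ 1 (mod 8), (2/273) = +1, so (2/273)^2 = +1.
Reached (1/273) = 1. Collecting the sign flips along the way, the symbol is +1.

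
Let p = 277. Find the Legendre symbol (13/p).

1

Euler's criterion: (13/277) ≡ 13^138 (mod 277).
13^2 ≡ 169 (mod 277)
13^4 ≡ 30 (mod 277)
13^8 ≡ 69 (mod 277)
13^16 ≡ 52 (mod 277)
13^32 ≡ 211 (mod 277)
13^64 ≡ 201 (mod 277)
13^128 ≡ 236 (mod 277)
13^138 = 13^(128+8+2) ≡ 1 (mod 277).
Result is 1, so (13/277) = 1.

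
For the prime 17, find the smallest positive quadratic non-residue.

3

(2/17) = +1, so 2 is a residue.
(3/17) = −1, so 3 is the smallest positive non-residue mod 17.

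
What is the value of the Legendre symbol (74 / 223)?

1

Pull out 2: since 223 ≡ 7 (mod 8), (2/223) = +1.
Reciprocity: 37 ≡ 1 and 223 ≡ 3 (mod 4), so (37/223) = +(223/37).
Reduce top mod 37: now compute (1/37).
Reached (1/37) = 1. Collecting the sign flips along the way, the symbol is +1.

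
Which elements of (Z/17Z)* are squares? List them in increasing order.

Square k = 1,…,8 (k and 17−k give the same square):
1²=1, 2²=4, 3²=9, 4²=16, 5²≡8, 6²≡2, 7²≡15, 8²≡13 (mod 17).
So the quadratic residues mod 17 are {1, 2, 4, 8, 9, 13, 15, 16}.

1,2,4,8,9,13,15,16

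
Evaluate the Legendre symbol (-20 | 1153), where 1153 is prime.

First reduce: -20 ≡ 1133 (mod 1153).
Reciprocity: 1133 ≡ 1 and 1153 ≡ 1 (mod 4), so (1133/1153) = +(1153/1133).
Reduce top mod 1133: now compute (20/1133).
Pull out 2^2: since 1133 ≡ 5 (mod 8), (2/1133) = -1, so (2/1133)^2 = +1.
Reciprocity: 5 ≡ 1 and 1133 ≡ 1 (mod 4), so (5/1133) = +(1133/5).
Reduce top mod 5: now compute (3/5).
Reciprocity: 3 ≡ 3 and 5 ≡ 1 (mod 4), so (3/5) = +(5/3).
Reduce top mod 3: now compute (2/3).
Pull out 2: since 3 ≡ 3 (mod 8), (2/3) = -1.
Reached (1/3) = 1. Collecting the sign flips along the way, the symbol is -1.

-1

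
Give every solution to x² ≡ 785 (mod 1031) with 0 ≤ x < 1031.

Since 1031 ≡ 3 (mod 4), a square root of 785 is 785^((1031+1)/4) = 785^258 mod 1031.
Repeated squaring: 785^2≡718, 785^4≡24, 785^8≡576, 785^16≡825, 785^32≡165, 785^64≡419, 785^128≡291, 785^256≡139 (mod 1031).
785^258 = 785^(256+2) ≡ 826 (mod 1031).
Check: 826² = 682276 ≡ 785 (mod 1031). The two roots are 205 and 826.

205, 826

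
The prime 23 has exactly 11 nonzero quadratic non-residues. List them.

5,7,10,11,14,15,17,19,20,21,22

Square k = 1,…,11 (k and 23−k give the same square):
1²=1, 2²=4, 3²=9, 4²=16, 5²≡2, 6²≡13, 7²≡3, 8²≡18, 9²≡12, 10²≡8, 11²≡6 (mod 23).
The residues are {1, 2, 3, 4, 6, 8, 9, 12, 13, 16, 18}; the non-residues are the remaining 11 nonzero classes.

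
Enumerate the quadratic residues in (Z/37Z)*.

1, 3, 4, 7, 9, 10, 11, 12, 16, 21, 25, 26, 27, 28, 30, 33, 34, 36

Square k = 1,…,18 (k and 37−k give the same square):
1²=1, 2²=4, 3²=9, 4²=16, 5²=25, 6²=36, 7²≡12, 8²≡27, 9²≡7, 10²≡26, 11²≡10, 12²≡33, 13²≡21, 14²≡11, 15²≡3, 16²≡34, 17²≡30, 18²≡28 (mod 37).
So the quadratic residues mod 37 are {1, 3, 4, 7, 9, 10, 11, 12, 16, 21, 25, 26, 27, 28, 30, 33, 34, 36}.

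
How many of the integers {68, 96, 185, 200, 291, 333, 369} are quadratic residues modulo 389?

(68/389) = +1 → QR.
(96/389) = +1 → QR.
(185/389) = -1 → non-residue.
(200/389) = -1 → non-residue.
(291/389) = -1 → non-residue.
(333/389) = -1 → non-residue.
(369/389) = +1 → QR.
Total quadratic residues among the 7: 3.

3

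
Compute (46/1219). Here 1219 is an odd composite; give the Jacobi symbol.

Pull out 2: since 1219 ≡ 3 (mod 8), (2/1219) = -1.
Reciprocity: 23 ≡ 3 and 1219 ≡ 3 (mod 4), so (23/1219) = −(1219/23).
Reduce top mod 23: now compute (0/23).
Top reduces to 0: gcd > 1, so the symbol is 0.

0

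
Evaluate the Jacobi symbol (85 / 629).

0

Reciprocity: 85 ≡ 1 and 629 ≡ 1 (mod 4), so (85/629) = +(629/85).
Reduce top mod 85: now compute (34/85).
Pull out 2: since 85 ≡ 5 (mod 8), (2/85) = -1.
Reciprocity: 17 ≡ 1 and 85 ≡ 1 (mod 4), so (17/85) = +(85/17).
Reduce top mod 17: now compute (0/17).
Top reduces to 0: gcd > 1, so the symbol is 0.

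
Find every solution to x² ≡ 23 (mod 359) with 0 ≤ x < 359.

89, 270

Since 359 ≡ 3 (mod 4), a square root of 23 is 23^((359+1)/4) = 23^90 mod 359.
Repeated squaring: 23^2≡170, 23^4≡180, 23^8≡90, 23^16≡202, 23^32≡237, 23^64≡165 (mod 359).
23^90 = 23^(64+16+8+2) ≡ 270 (mod 359).
Check: 270² = 72900 ≡ 23 (mod 359). The two roots are 89 and 270.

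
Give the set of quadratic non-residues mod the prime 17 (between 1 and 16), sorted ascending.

3 5 6 7 10 11 12 14

Square k = 1,…,8 (k and 17−k give the same square):
1²=1, 2²=4, 3²=9, 4²=16, 5²≡8, 6²≡2, 7²≡15, 8²≡13 (mod 17).
The residues are {1, 2, 4, 8, 9, 13, 15, 16}; the non-residues are the remaining 8 nonzero classes.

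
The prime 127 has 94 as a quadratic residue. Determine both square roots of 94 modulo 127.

27, 100

Since 127 ≡ 3 (mod 4), a square root of 94 is 94^((127+1)/4) = 94^32 mod 127.
Repeated squaring: 94^2≡73, 94^4≡122, 94^8≡25, 94^16≡117, 94^32≡100 (mod 127).
94^32 = 94^(32) ≡ 100 (mod 127).
Check: 100² = 10000 ≡ 94 (mod 127). The two roots are 27 and 100.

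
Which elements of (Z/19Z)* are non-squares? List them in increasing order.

2,3,8,10,12,13,14,15,18

Square k = 1,…,9 (k and 19−k give the same square):
1²=1, 2²=4, 3²=9, 4²=16, 5²≡6, 6²≡17, 7²≡11, 8²≡7, 9²≡5 (mod 19).
The residues are {1, 4, 5, 6, 7, 9, 11, 16, 17}; the non-residues are the remaining 9 nonzero classes.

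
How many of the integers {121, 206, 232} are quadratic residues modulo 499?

1

(121/499) = +1 → QR.
(206/499) = -1 → non-residue.
(232/499) = -1 → non-residue.
Total quadratic residues among the 3: 1.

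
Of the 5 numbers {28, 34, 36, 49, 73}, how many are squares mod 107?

3

(28/107) = -1 → non-residue.
(34/107) = +1 → QR.
(36/107) = +1 → QR.
(49/107) = +1 → QR.
(73/107) = -1 → non-residue.
Total quadratic residues among the 5: 3.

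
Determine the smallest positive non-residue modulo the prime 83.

2

(2/83) = −1, so 2 is the smallest positive non-residue mod 83.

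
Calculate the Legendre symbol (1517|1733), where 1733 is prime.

Reciprocity: 1517 ≡ 1 and 1733 ≡ 1 (mod 4), so (1517/1733) = +(1733/1517).
Reduce top mod 1517: now compute (216/1517).
Pull out 2^3: since 1517 ≡ 5 (mod 8), (2/1517) = -1, so (2/1517)^3 = -1.
Reciprocity: 27 ≡ 3 and 1517 ≡ 1 (mod 4), so (27/1517) = +(1517/27).
Reduce top mod 27: now compute (5/27).
Reciprocity: 5 ≡ 1 and 27 ≡ 3 (mod 4), so (5/27) = +(27/5).
Reduce top mod 5: now compute (2/5).
Pull out 2: since 5 ≡ 5 (mod 8), (2/5) = -1.
Reached (1/5) = 1. Collecting the sign flips along the way, the symbol is +1.

1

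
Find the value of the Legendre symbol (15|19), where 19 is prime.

-1

Reciprocity: 15 ≡ 3 and 19 ≡ 3 (mod 4), so (15/19) = −(19/15).
Reduce top mod 15: now compute (4/15).
Pull out 2^2: since 15 ≡ 7 (mod 8), (2/15) = +1, so (2/15)^2 = +1.
Reached (1/15) = 1. Collecting the sign flips along the way, the symbol is -1.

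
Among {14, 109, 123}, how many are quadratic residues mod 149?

1

(14/149) = -1 → non-residue.
(109/149) = -1 → non-residue.
(123/149) = +1 → QR.
Total quadratic residues among the 3: 1.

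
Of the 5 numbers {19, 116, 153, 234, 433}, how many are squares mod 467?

(19/467) = -1 → non-residue.
(116/467) = -1 → non-residue.
(153/467) = +1 → QR.
(234/467) = -1 → non-residue.
(433/467) = +1 → QR.
Total quadratic residues among the 5: 2.

2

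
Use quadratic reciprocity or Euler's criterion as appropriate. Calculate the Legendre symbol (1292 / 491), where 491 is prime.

First reduce: 1292 ≡ 310 (mod 491).
Pull out 2: since 491 ≡ 3 (mod 8), (2/491) = -1.
Reciprocity: 155 ≡ 3 and 491 ≡ 3 (mod 4), so (155/491) = −(491/155).
Reduce top mod 155: now compute (26/155).
Pull out 2: since 155 ≡ 3 (mod 8), (2/155) = -1.
Reciprocity: 13 ≡ 1 and 155 ≡ 3 (mod 4), so (13/155) = +(155/13).
Reduce top mod 13: now compute (12/13).
Pull out 2^2: since 13 ≡ 5 (mod 8), (2/13) = -1, so (2/13)^2 = +1.
Reciprocity: 3 ≡ 3 and 13 ≡ 1 (mod 4), so (3/13) = +(13/3).
Reduce top mod 3: now compute (1/3).
Reached (1/3) = 1. Collecting the sign flips along the way, the symbol is -1.

-1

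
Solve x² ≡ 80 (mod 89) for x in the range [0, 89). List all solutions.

13, 76

89 ≡ 1 (mod 4), so we find a root by search.
Trying successive values, 13² = 169 ≡ 80 (mod 89). The other root is 89 − 13 = 76.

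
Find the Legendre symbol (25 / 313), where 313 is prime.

1

Reciprocity: 25 ≡ 1 and 313 ≡ 1 (mod 4), so (25/313) = +(313/25).
Reduce top mod 25: now compute (13/25).
Reciprocity: 13 ≡ 1 and 25 ≡ 1 (mod 4), so (13/25) = +(25/13).
Reduce top mod 13: now compute (12/13).
Pull out 2^2: since 13 ≡ 5 (mod 8), (2/13) = -1, so (2/13)^2 = +1.
Reciprocity: 3 ≡ 3 and 13 ≡ 1 (mod 4), so (3/13) = +(13/3).
Reduce top mod 3: now compute (1/3).
Reached (1/3) = 1. Collecting the sign flips along the way, the symbol is +1.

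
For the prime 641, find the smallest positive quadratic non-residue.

3

(2/641) = +1, so 2 is a residue.
(3/641) = −1, so 3 is the smallest positive non-residue mod 641.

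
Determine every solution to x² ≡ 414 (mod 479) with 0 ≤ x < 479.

53, 426

Since 479 ≡ 3 (mod 4), a square root of 414 is 414^((479+1)/4) = 414^120 mod 479.
Repeated squaring: 414^2≡393, 414^4≡211, 414^8≡453, 414^16≡197, 414^32≡10, 414^64≡100 (mod 479).
414^120 = 414^(64+32+16+8) ≡ 426 (mod 479).
Check: 426² = 181476 ≡ 414 (mod 479). The two roots are 53 and 426.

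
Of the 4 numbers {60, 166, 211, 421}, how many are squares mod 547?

2

(60/547) = +1 → QR.
(166/547) = +1 → QR.
(211/547) = -1 → non-residue.
(421/547) = -1 → non-residue.
Total quadratic residues among the 4: 2.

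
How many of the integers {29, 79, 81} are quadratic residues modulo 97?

2

(29/97) = -1 → non-residue.
(79/97) = +1 → QR.
(81/97) = +1 → QR.
Total quadratic residues among the 3: 2.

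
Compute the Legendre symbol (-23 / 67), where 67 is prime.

-1

First reduce: -23 ≡ 44 (mod 67).
Pull out 2^2: since 67 ≡ 3 (mod 8), (2/67) = -1, so (2/67)^2 = +1.
Reciprocity: 11 ≡ 3 and 67 ≡ 3 (mod 4), so (11/67) = −(67/11).
Reduce top mod 11: now compute (1/11).
Reached (1/11) = 1. Collecting the sign flips along the way, the symbol is -1.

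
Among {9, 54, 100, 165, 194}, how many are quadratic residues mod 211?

(9/211) = +1 → QR.
(54/211) = +1 → QR.
(100/211) = +1 → QR.
(165/211) = -1 → non-residue.
(194/211) = +1 → QR.
Total quadratic residues among the 5: 4.

4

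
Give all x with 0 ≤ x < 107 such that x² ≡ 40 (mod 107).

19, 88

Since 107 ≡ 3 (mod 4), a square root of 40 is 40^((107+1)/4) = 40^27 mod 107.
Repeated squaring: 40^2≡102, 40^4≡25, 40^8≡90, 40^16≡75 (mod 107).
40^27 = 40^(16+8+2+1) ≡ 19 (mod 107).
Check: 19² = 361 ≡ 40 (mod 107). The two roots are 19 and 88.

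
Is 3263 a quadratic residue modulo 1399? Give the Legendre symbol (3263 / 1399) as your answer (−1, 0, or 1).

First reduce: 3263 ≡ 465 (mod 1399).
Reciprocity: 465 ≡ 1 and 1399 ≡ 3 (mod 4), so (465/1399) = +(1399/465).
Reduce top mod 465: now compute (4/465).
Pull out 2^2: since 465 ≡ 1 (mod 8), (2/465) = +1, so (2/465)^2 = +1.
Reached (1/465) = 1. Collecting the sign flips along the way, the symbol is +1.

1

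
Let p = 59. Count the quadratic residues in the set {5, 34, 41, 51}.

3

(5/59) = +1 → QR.
(34/59) = -1 → non-residue.
(41/59) = +1 → QR.
(51/59) = +1 → QR.
Total quadratic residues among the 4: 3.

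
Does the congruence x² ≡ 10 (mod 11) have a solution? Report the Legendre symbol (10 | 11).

Pull out 2: since 11 ≡ 3 (mod 8), (2/11) = -1.
Reciprocity: 5 ≡ 1 and 11 ≡ 3 (mod 4), so (5/11) = +(11/5).
Reduce top mod 5: now compute (1/5).
Reached (1/5) = 1. Collecting the sign flips along the way, the symbol is -1.

-1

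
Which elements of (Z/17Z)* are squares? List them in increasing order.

1 2 4 8 9 13 15 16

Square k = 1,…,8 (k and 17−k give the same square):
1²=1, 2²=4, 3²=9, 4²=16, 5²≡8, 6²≡2, 7²≡15, 8²≡13 (mod 17).
So the quadratic residues mod 17 are {1, 2, 4, 8, 9, 13, 15, 16}.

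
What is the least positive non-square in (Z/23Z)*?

5

(2/23) = +1, so 2 is a residue.
(3/23) = +1, so 3 is a residue.
(4/23) = +1, so 4 is a residue.
(5/23) = −1, so 5 is the smallest positive non-residue mod 23.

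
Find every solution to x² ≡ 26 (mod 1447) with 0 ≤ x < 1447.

Since 1447 ≡ 3 (mod 4), a square root of 26 is 26^((1447+1)/4) = 26^362 mod 1447.
Repeated squaring: 26^2≡676, 26^4≡1171, 26^8≡932, 26^16≡424, 26^32≡348, 26^64≡1003, 26^128≡344, 26^256≡1129 (mod 1447).
26^362 = 26^(256+64+32+8+2) ≡ 496 (mod 1447).
Check: 496² = 246016 ≡ 26 (mod 1447). The two roots are 496 and 951.

496, 951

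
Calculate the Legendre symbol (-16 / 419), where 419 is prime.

Euler's criterion: (-16/419) ≡ 403^209 (mod 419).
403^2 ≡ 256 (mod 419)
403^4 ≡ 172 (mod 419)
403^8 ≡ 254 (mod 419)
403^16 ≡ 409 (mod 419)
403^32 ≡ 100 (mod 419)
403^64 ≡ 363 (mod 419)
403^128 ≡ 203 (mod 419)
403^209 = 403^(128+64+16+1) ≡ 418 (mod 419).
Result is 418 ≡ −1, so (-16/419) = −1.

-1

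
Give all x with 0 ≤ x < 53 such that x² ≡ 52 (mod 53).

53 ≡ 1 (mod 4), so we find a root by search.
Trying successive values, 23² = 529 ≡ 52 (mod 53). The other root is 53 − 23 = 30.

23, 30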